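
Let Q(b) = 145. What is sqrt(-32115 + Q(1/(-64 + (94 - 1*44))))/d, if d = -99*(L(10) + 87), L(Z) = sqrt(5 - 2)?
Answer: -29*I*sqrt(31970)/249678 + I*sqrt(95910)/749034 ≈ -0.020354*I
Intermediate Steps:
L(Z) = sqrt(3)
d = -8613 - 99*sqrt(3) (d = -99*(sqrt(3) + 87) = -99*(87 + sqrt(3)) = -8613 - 99*sqrt(3) ≈ -8784.5)
sqrt(-32115 + Q(1/(-64 + (94 - 1*44))))/d = sqrt(-32115 + 145)/(-8613 - 99*sqrt(3)) = sqrt(-31970)/(-8613 - 99*sqrt(3)) = (I*sqrt(31970))/(-8613 - 99*sqrt(3)) = I*sqrt(31970)/(-8613 - 99*sqrt(3))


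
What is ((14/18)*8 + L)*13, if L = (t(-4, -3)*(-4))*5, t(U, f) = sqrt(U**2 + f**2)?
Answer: -10972/9 ≈ -1219.1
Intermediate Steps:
L = -100 (L = (sqrt((-4)**2 + (-3)**2)*(-4))*5 = (sqrt(16 + 9)*(-4))*5 = (sqrt(25)*(-4))*5 = (5*(-4))*5 = -20*5 = -100)
((14/18)*8 + L)*13 = ((14/18)*8 - 100)*13 = ((14*(1/18))*8 - 100)*13 = ((7/9)*8 - 100)*13 = (56/9 - 100)*13 = -844/9*13 = -10972/9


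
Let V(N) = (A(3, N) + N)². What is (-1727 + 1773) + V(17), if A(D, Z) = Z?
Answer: 1202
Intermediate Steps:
V(N) = 4*N² (V(N) = (N + N)² = (2*N)² = 4*N²)
(-1727 + 1773) + V(17) = (-1727 + 1773) + 4*17² = 46 + 4*289 = 46 + 1156 = 1202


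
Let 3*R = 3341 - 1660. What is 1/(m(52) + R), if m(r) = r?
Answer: 3/1837 ≈ 0.0016331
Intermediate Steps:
R = 1681/3 (R = (3341 - 1660)/3 = (⅓)*1681 = 1681/3 ≈ 560.33)
1/(m(52) + R) = 1/(52 + 1681/3) = 1/(1837/3) = 3/1837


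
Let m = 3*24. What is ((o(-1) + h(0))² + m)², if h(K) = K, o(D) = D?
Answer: 5329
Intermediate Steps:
m = 72
((o(-1) + h(0))² + m)² = ((-1 + 0)² + 72)² = ((-1)² + 72)² = (1 + 72)² = 73² = 5329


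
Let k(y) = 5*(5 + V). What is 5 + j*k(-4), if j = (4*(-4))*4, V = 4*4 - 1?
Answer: -6395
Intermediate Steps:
V = 15 (V = 16 - 1 = 15)
k(y) = 100 (k(y) = 5*(5 + 15) = 5*20 = 100)
j = -64 (j = -16*4 = -64)
5 + j*k(-4) = 5 - 64*100 = 5 - 6400 = -6395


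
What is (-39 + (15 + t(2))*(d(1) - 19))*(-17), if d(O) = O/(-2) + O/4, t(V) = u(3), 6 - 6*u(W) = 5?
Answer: 135031/24 ≈ 5626.3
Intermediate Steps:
u(W) = ⅙ (u(W) = 1 - ⅙*5 = 1 - ⅚ = ⅙)
t(V) = ⅙
d(O) = -O/4 (d(O) = O*(-½) + O*(¼) = -O/2 + O/4 = -O/4)
(-39 + (15 + t(2))*(d(1) - 19))*(-17) = (-39 + (15 + ⅙)*(-¼*1 - 19))*(-17) = (-39 + 91*(-¼ - 19)/6)*(-17) = (-39 + (91/6)*(-77/4))*(-17) = (-39 - 7007/24)*(-17) = -7943/24*(-17) = 135031/24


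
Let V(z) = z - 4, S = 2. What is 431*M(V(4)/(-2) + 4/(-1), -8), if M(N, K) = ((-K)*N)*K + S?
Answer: 111198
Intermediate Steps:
V(z) = -4 + z
M(N, K) = 2 - N*K² (M(N, K) = ((-K)*N)*K + 2 = (-K*N)*K + 2 = -N*K² + 2 = 2 - N*K²)
431*M(V(4)/(-2) + 4/(-1), -8) = 431*(2 - 1*((-4 + 4)/(-2) + 4/(-1))*(-8)²) = 431*(2 - 1*(0*(-½) + 4*(-1))*64) = 431*(2 - 1*(0 - 4)*64) = 431*(2 - 1*(-4)*64) = 431*(2 + 256) = 431*258 = 111198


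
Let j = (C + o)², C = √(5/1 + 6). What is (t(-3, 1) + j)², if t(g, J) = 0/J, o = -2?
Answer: (2 - √11)⁴ ≈ 3.0050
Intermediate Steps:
C = √11 (C = √(5*1 + 6) = √(5 + 6) = √11 ≈ 3.3166)
t(g, J) = 0
j = (-2 + √11)² (j = (√11 - 2)² = (-2 + √11)² ≈ 1.7335)
(t(-3, 1) + j)² = (0 + (2 - √11)²)² = ((2 - √11)²)² = (2 - √11)⁴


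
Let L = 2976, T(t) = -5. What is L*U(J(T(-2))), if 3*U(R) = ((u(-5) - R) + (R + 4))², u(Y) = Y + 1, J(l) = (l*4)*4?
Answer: 0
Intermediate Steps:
J(l) = 16*l (J(l) = (4*l)*4 = 16*l)
u(Y) = 1 + Y
U(R) = 0 (U(R) = (((1 - 5) - R) + (R + 4))²/3 = ((-4 - R) + (4 + R))²/3 = (⅓)*0² = (⅓)*0 = 0)
L*U(J(T(-2))) = 2976*0 = 0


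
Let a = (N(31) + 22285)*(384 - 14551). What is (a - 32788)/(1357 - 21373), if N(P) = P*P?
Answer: 18297715/1112 ≈ 16455.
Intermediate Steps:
N(P) = P²
a = -329326082 (a = (31² + 22285)*(384 - 14551) = (961 + 22285)*(-14167) = 23246*(-14167) = -329326082)
(a - 32788)/(1357 - 21373) = (-329326082 - 32788)/(1357 - 21373) = -329358870/(-20016) = -329358870*(-1/20016) = 18297715/1112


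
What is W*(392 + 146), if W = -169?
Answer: -90922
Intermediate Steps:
W*(392 + 146) = -169*(392 + 146) = -169*538 = -90922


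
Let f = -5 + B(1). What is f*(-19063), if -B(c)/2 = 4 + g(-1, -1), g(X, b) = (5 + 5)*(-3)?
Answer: -895961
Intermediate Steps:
g(X, b) = -30 (g(X, b) = 10*(-3) = -30)
B(c) = 52 (B(c) = -2*(4 - 30) = -2*(-26) = 52)
f = 47 (f = -5 + 52 = 47)
f*(-19063) = 47*(-19063) = -895961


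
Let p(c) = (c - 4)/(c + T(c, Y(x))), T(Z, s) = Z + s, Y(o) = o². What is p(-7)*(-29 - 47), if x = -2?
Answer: -418/5 ≈ -83.600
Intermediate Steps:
p(c) = (-4 + c)/(4 + 2*c) (p(c) = (c - 4)/(c + (c + (-2)²)) = (-4 + c)/(c + (c + 4)) = (-4 + c)/(c + (4 + c)) = (-4 + c)/(4 + 2*c))
p(-7)*(-29 - 47) = ((-4 - 7)/(2*(2 - 7)))*(-29 - 47) = ((½)*(-11)/(-5))*(-76) = ((½)*(-⅕)*(-11))*(-76) = (11/10)*(-76) = -418/5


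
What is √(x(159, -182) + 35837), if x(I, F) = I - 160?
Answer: 34*√31 ≈ 189.30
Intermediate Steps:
x(I, F) = -160 + I
√(x(159, -182) + 35837) = √((-160 + 159) + 35837) = √(-1 + 35837) = √35836 = 34*√31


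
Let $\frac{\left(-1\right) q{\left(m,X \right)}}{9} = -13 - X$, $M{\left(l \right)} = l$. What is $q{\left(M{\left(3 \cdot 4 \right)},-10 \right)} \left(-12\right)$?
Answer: $-324$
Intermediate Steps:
$q{\left(m,X \right)} = 117 + 9 X$ ($q{\left(m,X \right)} = - 9 \left(-13 - X\right) = 117 + 9 X$)
$q{\left(M{\left(3 \cdot 4 \right)},-10 \right)} \left(-12\right) = \left(117 + 9 \left(-10\right)\right) \left(-12\right) = \left(117 - 90\right) \left(-12\right) = 27 \left(-12\right) = -324$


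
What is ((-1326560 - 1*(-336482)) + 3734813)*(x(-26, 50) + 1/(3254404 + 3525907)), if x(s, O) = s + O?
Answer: 446643768646775/6780311 ≈ 6.5874e+7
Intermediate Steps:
x(s, O) = O + s
((-1326560 - 1*(-336482)) + 3734813)*(x(-26, 50) + 1/(3254404 + 3525907)) = ((-1326560 - 1*(-336482)) + 3734813)*((50 - 26) + 1/(3254404 + 3525907)) = ((-1326560 + 336482) + 3734813)*(24 + 1/6780311) = (-990078 + 3734813)*(24 + 1/6780311) = 2744735*(162727465/6780311) = 446643768646775/6780311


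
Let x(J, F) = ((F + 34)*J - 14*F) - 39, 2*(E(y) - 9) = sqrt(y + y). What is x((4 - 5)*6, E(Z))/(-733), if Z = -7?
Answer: 423/733 + 10*I*sqrt(14)/733 ≈ 0.57708 + 0.051046*I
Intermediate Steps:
E(y) = 9 + sqrt(2)*sqrt(y)/2 (E(y) = 9 + sqrt(y + y)/2 = 9 + sqrt(2*y)/2 = 9 + (sqrt(2)*sqrt(y))/2 = 9 + sqrt(2)*sqrt(y)/2)
x(J, F) = -39 - 14*F + J*(34 + F) (x(J, F) = ((34 + F)*J - 14*F) - 39 = (J*(34 + F) - 14*F) - 39 = (-14*F + J*(34 + F)) - 39 = -39 - 14*F + J*(34 + F))
x((4 - 5)*6, E(Z))/(-733) = (-39 - 14*(9 + sqrt(2)*sqrt(-7)/2) + 34*((4 - 5)*6) + (9 + sqrt(2)*sqrt(-7)/2)*((4 - 5)*6))/(-733) = (-39 - 14*(9 + sqrt(2)*(I*sqrt(7))/2) + 34*(-1*6) + (9 + sqrt(2)*(I*sqrt(7))/2)*(-1*6))*(-1/733) = (-39 - 14*(9 + I*sqrt(14)/2) + 34*(-6) + (9 + I*sqrt(14)/2)*(-6))*(-1/733) = (-39 + (-126 - 7*I*sqrt(14)) - 204 + (-54 - 3*I*sqrt(14)))*(-1/733) = (-423 - 10*I*sqrt(14))*(-1/733) = 423/733 + 10*I*sqrt(14)/733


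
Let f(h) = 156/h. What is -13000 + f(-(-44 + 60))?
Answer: -52039/4 ≈ -13010.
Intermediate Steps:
-13000 + f(-(-44 + 60)) = -13000 + 156/((-(-44 + 60))) = -13000 + 156/((-1*16)) = -13000 + 156/(-16) = -13000 + 156*(-1/16) = -13000 - 39/4 = -52039/4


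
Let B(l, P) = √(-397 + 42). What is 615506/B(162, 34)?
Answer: -615506*I*√355/355 ≈ -32668.0*I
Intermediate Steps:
B(l, P) = I*√355 (B(l, P) = √(-355) = I*√355)
615506/B(162, 34) = 615506/((I*√355)) = 615506*(-I*√355/355) = -615506*I*√355/355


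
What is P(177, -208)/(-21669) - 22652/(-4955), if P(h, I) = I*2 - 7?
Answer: 164314051/35789965 ≈ 4.5911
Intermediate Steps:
P(h, I) = -7 + 2*I (P(h, I) = 2*I - 7 = -7 + 2*I)
P(177, -208)/(-21669) - 22652/(-4955) = (-7 + 2*(-208))/(-21669) - 22652/(-4955) = (-7 - 416)*(-1/21669) - 22652*(-1/4955) = -423*(-1/21669) + 22652/4955 = 141/7223 + 22652/4955 = 164314051/35789965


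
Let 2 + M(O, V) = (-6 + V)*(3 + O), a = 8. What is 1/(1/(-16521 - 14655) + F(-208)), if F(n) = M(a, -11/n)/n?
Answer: 168599808/54642223 ≈ 3.0855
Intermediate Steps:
M(O, V) = -2 + (-6 + V)*(3 + O)
F(n) = (-68 - 121/n)/n (F(n) = (-20 - 6*8 + 3*(-11/n) + 8*(-11/n))/n = (-20 - 48 - 33/n - 88/n)/n = (-68 - 121/n)/n)
1/(1/(-16521 - 14655) + F(-208)) = 1/(1/(-16521 - 14655) + (-121 - 68*(-208))/(-208)²) = 1/(1/(-31176) + (-121 + 14144)/43264) = 1/(-1/31176 + (1/43264)*14023) = 1/(-1/31176 + 14023/43264) = 1/(54642223/168599808) = 168599808/54642223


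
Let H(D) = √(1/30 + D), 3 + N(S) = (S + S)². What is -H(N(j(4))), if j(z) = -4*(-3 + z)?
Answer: -√54930/30 ≈ -7.8124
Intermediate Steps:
j(z) = 12 - 4*z
N(S) = -3 + 4*S² (N(S) = -3 + (S + S)² = -3 + (2*S)² = -3 + 4*S²)
H(D) = √(1/30 + D)
-H(N(j(4))) = -√(30 + 900*(-3 + 4*(12 - 4*4)²))/30 = -√(30 + 900*(-3 + 4*(12 - 16)²))/30 = -√(30 + 900*(-3 + 4*(-4)²))/30 = -√(30 + 900*(-3 + 4*16))/30 = -√(30 + 900*(-3 + 64))/30 = -√(30 + 900*61)/30 = -√(30 + 54900)/30 = -√54930/30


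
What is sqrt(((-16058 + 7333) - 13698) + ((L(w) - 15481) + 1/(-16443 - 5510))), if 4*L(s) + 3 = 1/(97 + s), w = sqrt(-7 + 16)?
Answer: I*sqrt(7307037810284091)/439060 ≈ 194.69*I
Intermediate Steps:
w = 3 (w = sqrt(9) = 3)
L(s) = -3/4 + 1/(4*(97 + s))
sqrt(((-16058 + 7333) - 13698) + ((L(w) - 15481) + 1/(-16443 - 5510))) = sqrt(((-16058 + 7333) - 13698) + (((-290 - 3*3)/(4*(97 + 3)) - 15481) + 1/(-16443 - 5510))) = sqrt((-8725 - 13698) + (((1/4)*(-290 - 9)/100 - 15481) + 1/(-21953))) = sqrt(-22423 + (((1/4)*(1/100)*(-299) - 15481) - 1/21953)) = sqrt(-22423 + ((-299/400 - 15481) - 1/21953)) = sqrt(-22423 + (-6192699/400 - 1/21953)) = sqrt(-22423 - 135948321547/8781200) = sqrt(-332849169147/8781200) = I*sqrt(7307037810284091)/439060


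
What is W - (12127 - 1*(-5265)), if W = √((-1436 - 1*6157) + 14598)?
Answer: -17392 + √7005 ≈ -17308.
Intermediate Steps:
W = √7005 (W = √((-1436 - 6157) + 14598) = √(-7593 + 14598) = √7005 ≈ 83.696)
W - (12127 - 1*(-5265)) = √7005 - (12127 - 1*(-5265)) = √7005 - (12127 + 5265) = √7005 - 1*17392 = √7005 - 17392 = -17392 + √7005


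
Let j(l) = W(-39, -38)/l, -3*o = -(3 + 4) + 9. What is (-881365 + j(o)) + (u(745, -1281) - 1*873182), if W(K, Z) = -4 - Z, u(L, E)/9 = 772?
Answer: -1747650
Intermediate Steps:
u(L, E) = 6948 (u(L, E) = 9*772 = 6948)
o = -2/3 (o = -(-(3 + 4) + 9)/3 = -(-1*7 + 9)/3 = -(-7 + 9)/3 = -1/3*2 = -2/3 ≈ -0.66667)
j(l) = 34/l (j(l) = (-4 - 1*(-38))/l = (-4 + 38)/l = 34/l)
(-881365 + j(o)) + (u(745, -1281) - 1*873182) = (-881365 + 34/(-2/3)) + (6948 - 1*873182) = (-881365 + 34*(-3/2)) + (6948 - 873182) = (-881365 - 51) - 866234 = -881416 - 866234 = -1747650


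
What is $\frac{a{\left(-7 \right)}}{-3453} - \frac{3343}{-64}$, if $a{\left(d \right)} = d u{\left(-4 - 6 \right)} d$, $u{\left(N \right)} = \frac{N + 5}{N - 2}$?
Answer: $\frac{34626217}{662976} \approx 52.228$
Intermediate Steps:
$u{\left(N \right)} = \frac{5 + N}{-2 + N}$
$a{\left(d \right)} = \frac{5 d^{2}}{12}$ ($a{\left(d \right)} = d \frac{5 - 10}{-2 - 10} d = d \frac{1}{-12} \left(-5\right) d = d \left(\left(- \frac{1}{12}\right) \left(-5\right)\right) d = d \frac{5}{12} d = \frac{5 d}{12} d = \frac{5 d^{2}}{12}$)
$\frac{a{\left(-7 \right)}}{-3453} - \frac{3343}{-64} = \frac{\frac{5}{12} \left(-7\right)^{2}}{-3453} - \frac{3343}{-64} = \frac{5}{12} \cdot 49 \left(- \frac{1}{3453}\right) - - \frac{3343}{64} = \frac{245}{12} \left(- \frac{1}{3453}\right) + \frac{3343}{64} = - \frac{245}{41436} + \frac{3343}{64} = \frac{34626217}{662976}$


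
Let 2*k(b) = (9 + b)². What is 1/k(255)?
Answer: 1/34848 ≈ 2.8696e-5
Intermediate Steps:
k(b) = (9 + b)²/2
1/k(255) = 1/((9 + 255)²/2) = 1/((½)*264²) = 1/((½)*69696) = 1/34848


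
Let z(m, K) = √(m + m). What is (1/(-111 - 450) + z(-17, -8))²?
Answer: (1 - 561*I*√34)²/314721 ≈ -34.0 - 0.020788*I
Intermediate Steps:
z(m, K) = √2*√m (z(m, K) = √(2*m) = √2*√m)
(1/(-111 - 450) + z(-17, -8))² = (1/(-111 - 450) + √2*√(-17))² = (1/(-561) + √2*(I*√17))² = (-1/561 + I*√34)²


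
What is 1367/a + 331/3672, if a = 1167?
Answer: 1801967/1428408 ≈ 1.2615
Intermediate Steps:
1367/a + 331/3672 = 1367/1167 + 331/3672 = 1801967/1428408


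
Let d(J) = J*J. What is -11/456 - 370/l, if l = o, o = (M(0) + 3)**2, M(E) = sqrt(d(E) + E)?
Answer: -56273/1368 ≈ -41.135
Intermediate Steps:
d(J) = J**2
M(E) = sqrt(E + E**2) (M(E) = sqrt(E**2 + E) = sqrt(E + E**2))
o = 9 (o = (sqrt(0*(1 + 0)) + 3)**2 = (sqrt(0*1) + 3)**2 = (sqrt(0) + 3)**2 = (0 + 3)**2 = 3**2 = 9)
l = 9
-11/456 - 370/l = -11/456 - 370/9 = -56273/1368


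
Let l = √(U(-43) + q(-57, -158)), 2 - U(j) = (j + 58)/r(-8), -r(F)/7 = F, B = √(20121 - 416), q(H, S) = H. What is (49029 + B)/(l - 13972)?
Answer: -(49029 + √19705)/(13972 - I*√43330/28) ≈ -3.5191 - 0.0018725*I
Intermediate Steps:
B = √19705 ≈ 140.37
r(F) = -7*F
U(j) = 27/28 - j/56 (U(j) = 2 - (j + 58)/((-7*(-8))) = 2 - (58 + j)/56 = 2 - (29/28 + j/56) = 2 + (-29/28 - j/56) = 27/28 - j/56)
l = I*√43330/28 (l = √((27/28 - 1/56*(-43)) - 57) = √((27/28 + 43/56) - 57) = √(97/56 - 57) = √(-3095/56) = I*√43330/28 ≈ 7.4342*I)
(49029 + B)/(l - 13972) = (49029 + √19705)/(I*√43330/28 - 13972) = (49029 + √19705)/(-13972 + I*√43330/28)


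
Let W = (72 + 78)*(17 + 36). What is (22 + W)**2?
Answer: 63552784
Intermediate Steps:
W = 7950 (W = 150*53 = 7950)
(22 + W)**2 = (22 + 7950)**2 = 7972**2 = 63552784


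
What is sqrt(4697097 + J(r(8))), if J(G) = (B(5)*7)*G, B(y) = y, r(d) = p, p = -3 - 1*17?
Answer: sqrt(4696397) ≈ 2167.1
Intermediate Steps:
p = -20 (p = -3 - 17 = -20)
r(d) = -20
J(G) = 35*G (J(G) = (5*7)*G = 35*G)
sqrt(4697097 + J(r(8))) = sqrt(4697097 + 35*(-20)) = sqrt(4697097 - 700) = sqrt(4696397)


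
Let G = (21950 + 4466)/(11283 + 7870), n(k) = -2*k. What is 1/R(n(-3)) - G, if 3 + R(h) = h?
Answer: -60095/57459 ≈ -1.0459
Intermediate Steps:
R(h) = -3 + h
G = 26416/19153 ≈ 1.3792
1/R(n(-3)) - G = 1/(-3 - 2*(-3)) - 1*26416/19153 = 1/(-3 + 6) - 26416/19153 = 1/3 - 26416/19153 = ⅓ - 26416/19153 = -60095/57459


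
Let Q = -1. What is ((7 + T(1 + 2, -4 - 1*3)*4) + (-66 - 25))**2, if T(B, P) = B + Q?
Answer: 5776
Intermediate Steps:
T(B, P) = -1 + B (T(B, P) = B - 1 = -1 + B)
((7 + T(1 + 2, -4 - 1*3)*4) + (-66 - 25))**2 = ((7 + (-1 + (1 + 2))*4) + (-66 - 25))**2 = ((7 + (-1 + 3)*4) - 91)**2 = ((7 + 2*4) - 91)**2 = ((7 + 8) - 91)**2 = (15 - 91)**2 = (-76)**2 = 5776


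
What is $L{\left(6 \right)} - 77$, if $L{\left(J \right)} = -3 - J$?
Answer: $-86$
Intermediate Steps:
$L{\left(6 \right)} - 77 = \left(-3 - 6\right) - 77 = -9 - 77 = -86$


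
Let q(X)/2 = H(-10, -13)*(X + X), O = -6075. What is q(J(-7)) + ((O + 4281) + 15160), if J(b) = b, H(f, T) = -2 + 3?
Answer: 13338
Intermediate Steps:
H(f, T) = 1
q(X) = 4*X (q(X) = 2*(1*(X + X)) = 2*(1*(2*X)) = 2*(2*X) = 4*X)
q(J(-7)) + ((O + 4281) + 15160) = 4*(-7) + ((-6075 + 4281) + 15160) = -28 + (-1794 + 15160) = -28 + 13366 = 13338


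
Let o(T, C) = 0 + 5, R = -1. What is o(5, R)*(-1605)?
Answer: -8025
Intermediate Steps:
o(T, C) = 5
o(5, R)*(-1605) = 5*(-1605) = -8025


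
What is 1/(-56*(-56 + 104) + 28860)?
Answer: 1/26172 ≈ 3.8209e-5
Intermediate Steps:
1/(-56*(-56 + 104) + 28860) = 1/(-56*48 + 28860) = 1/(-2688 + 28860) = 1/26172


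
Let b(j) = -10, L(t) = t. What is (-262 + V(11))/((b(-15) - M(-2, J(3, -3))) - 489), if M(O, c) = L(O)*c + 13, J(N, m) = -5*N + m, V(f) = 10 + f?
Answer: 241/548 ≈ 0.43978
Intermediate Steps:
J(N, m) = m - 5*N
M(O, c) = 13 + O*c (M(O, c) = O*c + 13 = 13 + O*c)
(-262 + V(11))/((b(-15) - M(-2, J(3, -3))) - 489) = (-262 + (10 + 11))/((-10 - (13 - 2*(-3 - 5*3))) - 489) = (-262 + 21)/((-10 - (13 - 2*(-3 - 15))) - 489) = -241/((-10 - (13 - 2*(-18))) - 489) = -241/((-10 - (13 + 36)) - 489) = -241/((-10 - 1*49) - 489) = -241/((-10 - 49) - 489) = -241/(-59 - 489) = -241/(-548) = -241*(-1/548) = 241/548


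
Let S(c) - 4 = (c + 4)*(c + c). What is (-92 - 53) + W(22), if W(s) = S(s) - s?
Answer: 981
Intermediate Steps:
S(c) = 4 + 2*c*(4 + c) (S(c) = 4 + (c + 4)*(c + c) = 4 + (4 + c)*(2*c) = 4 + 2*c*(4 + c))
W(s) = 4 + 2*s² + 7*s (W(s) = (4 + 2*s² + 8*s) - s = 4 + 2*s² + 7*s)
(-92 - 53) + W(22) = (-92 - 53) + (4 + 2*22² + 7*22) = -145 + (4 + 2*484 + 154) = -145 + (4 + 968 + 154) = -145 + 1126 = 981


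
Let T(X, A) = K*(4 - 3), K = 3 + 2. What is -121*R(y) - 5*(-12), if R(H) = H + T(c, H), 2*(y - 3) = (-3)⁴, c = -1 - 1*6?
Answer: -11617/2 ≈ -5808.5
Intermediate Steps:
c = -7 (c = -1 - 6 = -7)
K = 5
T(X, A) = 5 (T(X, A) = 5*(4 - 3) = 5*1 = 5)
y = 87/2 (y = 3 + (½)*(-3)⁴ = 3 + (½)*81 = 3 + 81/2 = 87/2 ≈ 43.500)
R(H) = 5 + H (R(H) = H + 5 = 5 + H)
-121*R(y) - 5*(-12) = -121*(5 + 87/2) - 5*(-12) = -121*97/2 + 60 = -11737/2 + 60 = -11617/2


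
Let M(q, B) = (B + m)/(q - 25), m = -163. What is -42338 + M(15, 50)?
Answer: -423267/10 ≈ -42327.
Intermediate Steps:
M(q, B) = (-163 + B)/(-25 + q) (M(q, B) = (B - 163)/(q - 25) = (-163 + B)/(-25 + q))
-42338 + M(15, 50) = -42338 + (-163 + 50)/(-25 + 15) = -42338 - 113/(-10) = -42338 - 1/10*(-113) = -42338 + 113/10 = -423267/10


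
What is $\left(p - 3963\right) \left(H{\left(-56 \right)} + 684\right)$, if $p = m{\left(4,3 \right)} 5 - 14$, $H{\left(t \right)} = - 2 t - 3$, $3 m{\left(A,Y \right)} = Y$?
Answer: $-3149796$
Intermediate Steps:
$m{\left(A,Y \right)} = \frac{Y}{3}$
$H{\left(t \right)} = -3 - 2 t$
$p = -9$ ($p = \frac{1}{3} \cdot 3 \cdot 5 - 14 = 1 \cdot 5 - 14 = 5 - 14 = -9$)
$\left(p - 3963\right) \left(H{\left(-56 \right)} + 684\right) = \left(-9 - 3963\right) \left(\left(-3 - -112\right) + 684\right) = - 3972 \left(\left(-3 + 112\right) + 684\right) = - 3972 \left(109 + 684\right) = \left(-3972\right) 793 = -3149796$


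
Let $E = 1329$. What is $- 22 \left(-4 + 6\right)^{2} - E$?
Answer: $-1417$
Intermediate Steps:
$- 22 \left(-4 + 6\right)^{2} - E = - 22 \left(-4 + 6\right)^{2} - 1329 = - 22 \cdot 2^{2} - 1329 = \left(-22\right) 4 - 1329 = -88 - 1329 = -1417$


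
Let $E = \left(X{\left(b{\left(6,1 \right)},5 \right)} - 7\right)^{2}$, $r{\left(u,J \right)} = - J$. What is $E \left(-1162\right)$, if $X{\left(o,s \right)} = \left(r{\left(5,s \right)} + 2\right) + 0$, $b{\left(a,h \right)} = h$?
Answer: $-116200$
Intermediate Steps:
$X{\left(o,s \right)} = 2 - s$ ($X{\left(o,s \right)} = \left(- s + 2\right) + 0 = \left(2 - s\right) + 0 = 2 - s$)
$E = 100$ ($E = \left(\left(2 - 5\right) - 7\right)^{2} = \left(-3 - 7\right)^{2} = \left(-10\right)^{2} = 100$)
$E \left(-1162\right) = 100 \left(-1162\right) = -116200$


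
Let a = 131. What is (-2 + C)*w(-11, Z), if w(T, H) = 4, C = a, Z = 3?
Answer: 516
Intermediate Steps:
C = 131
(-2 + C)*w(-11, Z) = (-2 + 131)*4 = 129*4 = 516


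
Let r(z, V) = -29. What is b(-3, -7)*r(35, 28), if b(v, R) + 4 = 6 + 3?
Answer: -145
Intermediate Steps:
b(v, R) = 5 (b(v, R) = -4 + (6 + 3) = -4 + 9 = 5)
b(-3, -7)*r(35, 28) = 5*(-29) = -145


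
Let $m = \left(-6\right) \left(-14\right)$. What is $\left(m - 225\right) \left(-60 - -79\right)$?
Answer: $-2679$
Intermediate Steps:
$m = 84$
$\left(m - 225\right) \left(-60 - -79\right) = \left(84 - 225\right) \left(-60 - -79\right) = - 141 \left(-60 + 79\right) = \left(-141\right) 19 = -2679$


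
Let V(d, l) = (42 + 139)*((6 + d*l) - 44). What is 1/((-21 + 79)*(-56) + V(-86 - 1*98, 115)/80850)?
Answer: -13475/44406273 ≈ -0.00030345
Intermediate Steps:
V(d, l) = -6878 + 181*d*l (V(d, l) = 181*(-38 + d*l) = -6878 + 181*d*l)
1/((-21 + 79)*(-56) + V(-86 - 1*98, 115)/80850) = 1/((-21 + 79)*(-56) + (-6878 + 181*(-86 - 1*98)*115)/80850) = 1/(58*(-56) + (-6878 + 181*(-86 - 98)*115)*(1/80850)) = 1/(-3248 + (-6878 + 181*(-184)*115)*(1/80850)) = 1/(-3248 + (-6878 - 3829960)*(1/80850)) = 1/(-3248 - 3836838*1/80850) = 1/(-3248 - 639473/13475) = 1/(-44406273/13475) = -13475/44406273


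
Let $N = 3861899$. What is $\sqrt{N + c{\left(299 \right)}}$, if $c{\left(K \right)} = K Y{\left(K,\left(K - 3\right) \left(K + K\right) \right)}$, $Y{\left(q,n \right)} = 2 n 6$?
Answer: $\sqrt{638966603} \approx 25278.0$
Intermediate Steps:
$Y{\left(q,n \right)} = 12 n$
$c{\left(K \right)} = 24 K^{2} \left(-3 + K\right)$ ($c{\left(K \right)} = K 12 \left(K - 3\right) \left(K + K\right) = K 12 \left(-3 + K\right) 2 K = K 12 \cdot 2 K \left(-3 + K\right) = K 24 K \left(-3 + K\right) = 24 K^{2} \left(-3 + K\right)$)
$\sqrt{N + c{\left(299 \right)}} = \sqrt{3861899 + 24 \cdot 299^{2} \left(-3 + 299\right)} = \sqrt{3861899 + 24 \cdot 89401 \cdot 296} = \sqrt{3861899 + 635104704} = \sqrt{638966603}$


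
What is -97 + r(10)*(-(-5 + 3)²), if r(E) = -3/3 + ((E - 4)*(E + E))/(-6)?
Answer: -13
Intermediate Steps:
r(E) = -1 - E*(-4 + E)/3 (r(E) = -3*⅓ + ((-4 + E)*(2*E))*(-⅙) = -1 + (2*E*(-4 + E))*(-⅙) = -1 - E*(-4 + E)/3)
-97 + r(10)*(-(-5 + 3)²) = -97 + (-1 - ⅓*10² + (4/3)*10)*(-(-5 + 3)²) = -97 + (-1 - ⅓*100 + 40/3)*(-1*(-2)²) = -97 + (-1 - 100/3 + 40/3)*(-1*4) = -97 - 21*(-4) = -97 + 84 = -13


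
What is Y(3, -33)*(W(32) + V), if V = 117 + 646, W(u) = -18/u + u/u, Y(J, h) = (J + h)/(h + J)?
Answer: 12215/16 ≈ 763.44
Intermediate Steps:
Y(J, h) = 1 (Y(J, h) = (J + h)/(J + h) = 1)
W(u) = 1 - 18/u (W(u) = -18/u + 1 = 1 - 18/u)
V = 763
Y(3, -33)*(W(32) + V) = 1*((-18 + 32)/32 + 763) = 1*((1/32)*14 + 763) = 1*(7/16 + 763) = 1*(12215/16) = 12215/16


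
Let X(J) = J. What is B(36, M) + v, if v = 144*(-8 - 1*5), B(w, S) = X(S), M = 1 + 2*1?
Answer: -1869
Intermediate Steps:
M = 3 (M = 1 + 2 = 3)
B(w, S) = S
v = -1872 (v = 144*(-8 - 5) = 144*(-13) = -1872)
B(36, M) + v = 3 - 1872 = -1869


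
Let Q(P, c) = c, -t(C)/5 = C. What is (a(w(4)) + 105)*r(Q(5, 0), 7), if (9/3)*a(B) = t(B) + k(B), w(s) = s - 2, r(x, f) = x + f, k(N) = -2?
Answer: 707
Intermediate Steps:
t(C) = -5*C
r(x, f) = f + x
w(s) = -2 + s
a(B) = -⅔ - 5*B/3 (a(B) = (-5*B - 2)/3 = (-2 - 5*B)/3 = -⅔ - 5*B/3)
(a(w(4)) + 105)*r(Q(5, 0), 7) = ((-⅔ - 5*(-2 + 4)/3) + 105)*(7 + 0) = ((-⅔ - 5/3*2) + 105)*7 = ((-⅔ - 10/3) + 105)*7 = (-4 + 105)*7 = 101*7 = 707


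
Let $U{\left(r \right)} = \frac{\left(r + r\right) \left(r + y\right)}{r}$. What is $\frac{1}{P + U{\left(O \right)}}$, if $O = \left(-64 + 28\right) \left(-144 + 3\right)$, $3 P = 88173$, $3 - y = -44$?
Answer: $\frac{1}{39637} \approx 2.5229 \cdot 10^{-5}$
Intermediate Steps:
$y = 47$ ($y = 3 - -44 = 3 + 44 = 47$)
$P = 29391$ ($P = \frac{1}{3} \cdot 88173 = 29391$)
$O = 5076$ ($O = \left(-36\right) \left(-141\right) = 5076$)
$U{\left(r \right)} = 94 + 2 r$ ($U{\left(r \right)} = \frac{\left(r + r\right) \left(r + 47\right)}{r} = \frac{2 r \left(47 + r\right)}{r} = 94 + 2 r$)
$\frac{1}{P + U{\left(O \right)}} = \frac{1}{29391 + \left(94 + 2 \cdot 5076\right)} = \frac{1}{29391 + \left(94 + 10152\right)} = \frac{1}{29391 + 10246} = \frac{1}{39637}$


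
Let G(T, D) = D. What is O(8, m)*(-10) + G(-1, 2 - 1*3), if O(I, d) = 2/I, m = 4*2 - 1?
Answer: -7/2 ≈ -3.5000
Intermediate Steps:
m = 7 (m = 8 - 1 = 7)
O(8, m)*(-10) + G(-1, 2 - 1*3) = (2/8)*(-10) + (2 - 1*3) = (2*(⅛))*(-10) + (2 - 3) = (¼)*(-10) - 1 = -5/2 - 1 = -7/2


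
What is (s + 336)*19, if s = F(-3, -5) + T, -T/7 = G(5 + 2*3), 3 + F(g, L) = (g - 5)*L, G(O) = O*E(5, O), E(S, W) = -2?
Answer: 10013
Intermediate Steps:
G(O) = -2*O (G(O) = O*(-2) = -2*O)
F(g, L) = -3 + L*(-5 + g) (F(g, L) = -3 + (g - 5)*L = -3 + (-5 + g)*L = -3 + L*(-5 + g))
T = 154 (T = -(-14)*(5 + 2*3) = -(-14)*(5 + 6) = -(-14)*11 = -7*(-22) = 154)
s = 191 (s = (-3 - 5*(-5) - 5*(-3)) + 154 = (-3 + 25 + 15) + 154 = 37 + 154 = 191)
(s + 336)*19 = (191 + 336)*19 = 527*19 = 10013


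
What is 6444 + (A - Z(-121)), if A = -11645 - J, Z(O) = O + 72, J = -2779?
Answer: -2373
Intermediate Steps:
Z(O) = 72 + O
A = -8866 (A = -11645 - 1*(-2779) = -11645 + 2779 = -8866)
6444 + (A - Z(-121)) = 6444 + (-8866 - (72 - 121)) = 6444 + (-8866 - 1*(-49)) = 6444 + (-8866 + 49) = 6444 - 8817 = -2373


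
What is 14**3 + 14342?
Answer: 17086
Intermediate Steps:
14**3 + 14342 = 2744 + 14342 = 17086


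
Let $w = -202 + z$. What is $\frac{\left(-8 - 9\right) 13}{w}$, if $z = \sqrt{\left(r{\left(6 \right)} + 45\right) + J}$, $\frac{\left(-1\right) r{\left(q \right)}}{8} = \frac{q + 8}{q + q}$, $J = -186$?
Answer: $\frac{10302}{9451} + \frac{17 i \sqrt{1353}}{9451} \approx 1.09 + 0.066164 i$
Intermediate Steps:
$r{\left(q \right)} = - \frac{4 \left(8 + q\right)}{q}$ ($r{\left(q \right)} = - 8 \frac{q + 8}{q + q} = - 8 \frac{8 + q}{2 q} = - \frac{4 \left(8 + q\right)}{q}$)
$z = \frac{i \sqrt{1353}}{3}$ ($z = \sqrt{\left(\left(-4 - \frac{32}{6}\right) + 45\right) - 186} = \sqrt{\left(\left(-4 - \frac{16}{3}\right) + 45\right) - 186} = \sqrt{\left(- \frac{28}{3} + 45\right) - 186} = \sqrt{\frac{107}{3} - 186} = \sqrt{- \frac{451}{3}} = \frac{i \sqrt{1353}}{3} \approx 12.261 i$)
$w = -202 + \frac{i \sqrt{1353}}{3} \approx -202.0 + 12.261 i$
$\frac{\left(-8 - 9\right) 13}{w} = \frac{\left(-8 - 9\right) 13}{-202 + \frac{i \sqrt{1353}}{3}} = \frac{\left(-17\right) 13}{-202 + \frac{i \sqrt{1353}}{3}} = - \frac{221}{-202 + \frac{i \sqrt{1353}}{3}}$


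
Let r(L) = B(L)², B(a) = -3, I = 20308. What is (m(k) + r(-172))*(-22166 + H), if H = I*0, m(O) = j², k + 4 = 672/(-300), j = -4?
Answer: -554150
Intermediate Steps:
k = -156/25 (k = -4 + 672/(-300) = -4 + 672*(-1/300) = -4 - 56/25 = -156/25 ≈ -6.2400)
m(O) = 16 (m(O) = (-4)² = 16)
H = 0 (H = 20308*0 = 0)
r(L) = 9 (r(L) = (-3)² = 9)
(m(k) + r(-172))*(-22166 + H) = (16 + 9)*(-22166 + 0) = 25*(-22166) = -554150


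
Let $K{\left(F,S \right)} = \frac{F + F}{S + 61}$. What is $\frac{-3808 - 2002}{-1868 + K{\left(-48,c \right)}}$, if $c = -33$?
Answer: $\frac{4067}{1310} \approx 3.1046$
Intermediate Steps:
$K{\left(F,S \right)} = \frac{2 F}{61 + S}$
$\frac{-3808 - 2002}{-1868 + K{\left(-48,c \right)}} = \frac{-3808 - 2002}{-1868 + 2 \left(-48\right) \frac{1}{61 - 33}} = - \frac{5810}{-1868 + 2 \left(-48\right) \frac{1}{28}} = - \frac{5810}{-1868 - \frac{24}{7}} = - \frac{5810}{- \frac{13100}{7}} = \left(-5810\right) \left(- \frac{7}{13100}\right) = \frac{4067}{1310}$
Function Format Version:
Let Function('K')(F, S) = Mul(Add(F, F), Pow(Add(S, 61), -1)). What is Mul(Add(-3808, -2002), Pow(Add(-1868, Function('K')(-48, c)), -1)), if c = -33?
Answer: Rational(4067, 1310) ≈ 3.1046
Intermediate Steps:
Function('K')(F, S) = Mul(2, F, Pow(Add(61, S), -1)) (Function('K')(F, S) = Mul(Mul(2, F), Pow(Add(61, S), -1)) = Mul(2, F, Pow(Add(61, S), -1)))
Mul(Add(-3808, -2002), Pow(Add(-1868, Function('K')(-48, c)), -1)) = Mul(Add(-3808, -2002), Pow(Add(-1868, Mul(2, -48, Pow(Add(61, -33), -1))), -1)) = Mul(-5810, Pow(Add(-1868, Mul(2, -48, Pow(28, -1))), -1)) = Mul(-5810, Pow(Add(-1868, Mul(2, -48, Rational(1, 28))), -1)) = Mul(-5810, Pow(Add(-1868, Rational(-24, 7)), -1)) = Mul(-5810, Pow(Rational(-13100, 7), -1)) = Mul(-5810, Rational(-7, 13100)) = Rational(4067, 1310)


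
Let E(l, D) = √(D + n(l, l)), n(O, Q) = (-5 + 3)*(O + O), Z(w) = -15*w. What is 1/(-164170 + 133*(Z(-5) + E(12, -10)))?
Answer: -154195/23777123987 - 133*I*√58/23777123987 ≈ -6.485e-6 - 4.26e-8*I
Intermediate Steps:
n(O, Q) = -4*O
E(l, D) = √(D - 4*l)
1/(-164170 + 133*(Z(-5) + E(12, -10))) = 1/(-164170 + 133*(-15*(-5) + √(-10 - 4*12))) = 1/(-164170 + 133*(75 + √(-10 - 48))) = 1/(-164170 + 133*(75 + √(-58))) = 1/(-164170 + 133*(75 + I*√58)) = 1/(-164170 + (9975 + 133*I*√58)) = 1/(-154195 + 133*I*√58)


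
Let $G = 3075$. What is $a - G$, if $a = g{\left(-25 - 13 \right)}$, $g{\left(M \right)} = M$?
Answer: $-3113$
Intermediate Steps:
$a = -38$ ($a = -25 - 13 = -38$)
$a - G = -38 - 3075 = -3113$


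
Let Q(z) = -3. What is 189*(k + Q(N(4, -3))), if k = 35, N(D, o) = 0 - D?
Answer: 6048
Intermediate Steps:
N(D, o) = -D
189*(k + Q(N(4, -3))) = 189*(35 - 3) = 189*32 = 6048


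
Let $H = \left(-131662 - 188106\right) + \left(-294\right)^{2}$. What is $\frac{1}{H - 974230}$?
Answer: $- \frac{1}{1207562} \approx -8.2811 \cdot 10^{-7}$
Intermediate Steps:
$H = -233332$ ($H = -319768 + 86436 = -233332$)
$\frac{1}{H - 974230} = \frac{1}{-233332 - 974230} = \frac{1}{-1207562} = - \frac{1}{1207562}$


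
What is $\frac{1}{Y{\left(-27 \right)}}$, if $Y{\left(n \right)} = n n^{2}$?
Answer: $- \frac{1}{19683} \approx -5.0805 \cdot 10^{-5}$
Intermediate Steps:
$Y{\left(n \right)} = n^{3}$
$\frac{1}{Y{\left(-27 \right)}} = \frac{1}{\left(-27\right)^{3}} = \frac{1}{-19683} = - \frac{1}{19683}$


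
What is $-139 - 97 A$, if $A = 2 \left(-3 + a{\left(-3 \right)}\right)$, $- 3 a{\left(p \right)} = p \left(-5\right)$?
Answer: $1413$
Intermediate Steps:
$a{\left(p \right)} = \frac{5 p}{3}$ ($a{\left(p \right)} = - \frac{p \left(-5\right)}{3} = - \frac{\left(-5\right) p}{3} = \frac{5 p}{3}$)
$A = -16$ ($A = 2 \left(-3 + \frac{5}{3} \left(-3\right)\right) = 2 \left(-3 - 5\right) = 2 \left(-8\right) = -16$)
$-139 - 97 A = -139 - -1552 = -139 + 1552 = 1413$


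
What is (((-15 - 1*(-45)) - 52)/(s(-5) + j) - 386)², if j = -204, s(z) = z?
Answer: 53758224/361 ≈ 1.4891e+5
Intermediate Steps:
(((-15 - 1*(-45)) - 52)/(s(-5) + j) - 386)² = (((-15 - 1*(-45)) - 52)/(-5 - 204) - 386)² = (((-15 + 45) - 52)/(-209) - 386)² = ((30 - 52)*(-1/209) - 386)² = (-22*(-1/209) - 386)² = (2/19 - 386)² = (-7332/19)² = 53758224/361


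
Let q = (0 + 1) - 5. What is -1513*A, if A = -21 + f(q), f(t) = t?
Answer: 37825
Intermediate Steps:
q = -4 (q = 1 - 5 = -4)
A = -25 (A = -21 - 4 = -25)
-1513*A = -1513*(-25) = 37825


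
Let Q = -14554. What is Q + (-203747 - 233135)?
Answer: -451436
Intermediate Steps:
Q + (-203747 - 233135) = -14554 + (-203747 - 233135) = -14554 - 436882 = -451436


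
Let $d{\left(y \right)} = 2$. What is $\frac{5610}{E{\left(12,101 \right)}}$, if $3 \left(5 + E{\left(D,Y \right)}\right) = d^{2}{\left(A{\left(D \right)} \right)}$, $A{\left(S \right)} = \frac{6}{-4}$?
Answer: $-1530$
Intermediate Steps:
$A{\left(S \right)} = - \frac{3}{2}$ ($A{\left(S \right)} = 6 \left(- \frac{1}{4}\right) = - \frac{3}{2}$)
$E{\left(D,Y \right)} = - \frac{11}{3}$ ($E{\left(D,Y \right)} = -5 + \frac{2^{2}}{3} = -5 + \frac{1}{3} \cdot 4 = -5 + \frac{4}{3} = - \frac{11}{3}$)
$\frac{5610}{E{\left(12,101 \right)}} = \frac{5610}{- \frac{11}{3}} = 5610 \left(- \frac{3}{11}\right) = -1530$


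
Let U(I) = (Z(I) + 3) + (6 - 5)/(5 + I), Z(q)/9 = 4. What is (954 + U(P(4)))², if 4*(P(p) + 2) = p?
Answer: 15784729/16 ≈ 9.8655e+5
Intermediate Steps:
Z(q) = 36 (Z(q) = 9*4 = 36)
P(p) = -2 + p/4
U(I) = 39 + 1/(5 + I) (U(I) = (36 + 3) + (6 - 5)/(5 + I) = 39 + 1/(5 + I))
(954 + U(P(4)))² = (954 + (196 + 39*(-2 + (¼)*4))/(5 + (-2 + (¼)*4)))² = (954 + (196 + 39*(-2 + 1))/(5 + (-2 + 1)))² = (954 + (196 + 39*(-1))/(5 - 1))² = (954 + (196 - 39)/4)² = (954 + (¼)*157)² = (954 + 157/4)² = (3973/4)² = 15784729/16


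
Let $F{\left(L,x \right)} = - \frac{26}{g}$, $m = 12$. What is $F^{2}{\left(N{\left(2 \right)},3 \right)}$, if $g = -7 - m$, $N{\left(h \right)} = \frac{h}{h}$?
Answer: $\frac{676}{361} \approx 1.8726$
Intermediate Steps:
$N{\left(h \right)} = 1$
$g = -19$ ($g = -7 - 12 = -19$)
$F{\left(L,x \right)} = \frac{26}{19}$ ($F{\left(L,x \right)} = - \frac{26}{-19} = \left(-26\right) \left(- \frac{1}{19}\right) = \frac{26}{19}$)
$F^{2}{\left(N{\left(2 \right)},3 \right)} = \left(\frac{26}{19}\right)^{2} = \frac{676}{361}$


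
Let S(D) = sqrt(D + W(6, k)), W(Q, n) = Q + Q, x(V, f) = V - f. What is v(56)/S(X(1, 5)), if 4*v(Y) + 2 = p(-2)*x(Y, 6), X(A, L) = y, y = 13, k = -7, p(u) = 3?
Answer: 37/5 ≈ 7.4000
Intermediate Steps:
W(Q, n) = 2*Q
X(A, L) = 13
S(D) = sqrt(12 + D) (S(D) = sqrt(D + 2*6) = sqrt(D + 12) = sqrt(12 + D))
v(Y) = -5 + 3*Y/4 (v(Y) = -1/2 + (3*(Y - 1*6))/4 = -1/2 + (3*(Y - 6))/4 = -1/2 + (3*(-6 + Y))/4 = -1/2 + (-18 + 3*Y)/4 = -1/2 + (-9/2 + 3*Y/4) = -5 + 3*Y/4)
v(56)/S(X(1, 5)) = (-5 + (3/4)*56)/(sqrt(12 + 13)) = (-5 + 42)/(sqrt(25)) = 37/5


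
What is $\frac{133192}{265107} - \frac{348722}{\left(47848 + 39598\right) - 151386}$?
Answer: $\frac{50482469867}{8475470790} \approx 5.9563$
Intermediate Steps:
$\frac{133192}{265107} - \frac{348722}{\left(47848 + 39598\right) - 151386} = 133192 \cdot \frac{1}{265107} - \frac{348722}{87446 - 151386} = \frac{133192}{265107} - \frac{348722}{-63940} = \frac{133192}{265107} - - \frac{174361}{31970} = \frac{133192}{265107} + \frac{174361}{31970} = \frac{50482469867}{8475470790}$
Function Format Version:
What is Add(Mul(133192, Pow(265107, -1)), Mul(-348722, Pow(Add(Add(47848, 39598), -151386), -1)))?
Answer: Rational(50482469867, 8475470790) ≈ 5.9563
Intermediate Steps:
Add(Mul(133192, Pow(265107, -1)), Mul(-348722, Pow(Add(Add(47848, 39598), -151386), -1))) = Add(Mul(133192, Rational(1, 265107)), Mul(-348722, Pow(Add(87446, -151386), -1))) = Add(Rational(133192, 265107), Mul(-348722, Pow(-63940, -1))) = Add(Rational(133192, 265107), Mul(-348722, Rational(-1, 63940))) = Add(Rational(133192, 265107), Rational(174361, 31970)) = Rational(50482469867, 8475470790)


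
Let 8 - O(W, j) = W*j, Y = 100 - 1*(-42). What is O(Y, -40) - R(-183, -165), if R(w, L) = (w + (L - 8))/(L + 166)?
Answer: 6044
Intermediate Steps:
R(w, L) = (-8 + L + w)/(166 + L) (R(w, L) = (w + (-8 + L))/(166 + L) = (-8 + L + w)/(166 + L))
Y = 142 (Y = 100 + 42 = 142)
O(W, j) = 8 - W*j
O(Y, -40) - R(-183, -165) = (8 - 1*142*(-40)) - (-8 - 165 - 183)/(166 - 165) = (8 + 5680) - (-356)/1 = 5688 - (-356) = 5688 - 1*(-356) = 5688 + 356 = 6044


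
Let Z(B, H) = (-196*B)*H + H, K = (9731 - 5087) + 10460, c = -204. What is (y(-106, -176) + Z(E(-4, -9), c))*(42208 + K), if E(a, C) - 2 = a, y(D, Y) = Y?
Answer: -4604904576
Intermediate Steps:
E(a, C) = 2 + a
K = 15104 (K = 4644 + 10460 = 15104)
Z(B, H) = H - 196*B*H (Z(B, H) = -196*B*H + H = H - 196*B*H)
(y(-106, -176) + Z(E(-4, -9), c))*(42208 + K) = (-176 - 204*(1 - 196*(2 - 4)))*(42208 + 15104) = (-176 - 204*(1 - 196*(-2)))*57312 = (-176 - 204*(1 + 392))*57312 = (-176 - 204*393)*57312 = (-176 - 80172)*57312 = -80348*57312 = -4604904576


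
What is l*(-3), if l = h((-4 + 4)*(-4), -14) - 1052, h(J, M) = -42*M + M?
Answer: 1434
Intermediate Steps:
h(J, M) = -41*M
l = -478 (l = -41*(-14) - 1052 = 574 - 1052 = -478)
l*(-3) = -478*(-3) = 1434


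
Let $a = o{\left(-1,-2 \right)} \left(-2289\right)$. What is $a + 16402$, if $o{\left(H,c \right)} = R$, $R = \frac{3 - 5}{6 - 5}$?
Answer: $20980$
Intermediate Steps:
$R = -2$ ($R = - \frac{2}{1} = \left(-2\right) 1 = -2$)
$o{\left(H,c \right)} = -2$
$a = 4578$ ($a = \left(-2\right) \left(-2289\right) = 4578$)
$a + 16402 = 4578 + 16402 = 20980$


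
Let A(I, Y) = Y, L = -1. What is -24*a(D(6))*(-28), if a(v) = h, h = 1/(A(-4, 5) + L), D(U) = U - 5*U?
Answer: 168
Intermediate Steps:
D(U) = -4*U
h = ¼ (h = 1/(5 - 1) = 1/4 = ¼ ≈ 0.25000)
a(v) = ¼
-24*a(D(6))*(-28) = -24*¼*(-28) = -6*(-28) = 168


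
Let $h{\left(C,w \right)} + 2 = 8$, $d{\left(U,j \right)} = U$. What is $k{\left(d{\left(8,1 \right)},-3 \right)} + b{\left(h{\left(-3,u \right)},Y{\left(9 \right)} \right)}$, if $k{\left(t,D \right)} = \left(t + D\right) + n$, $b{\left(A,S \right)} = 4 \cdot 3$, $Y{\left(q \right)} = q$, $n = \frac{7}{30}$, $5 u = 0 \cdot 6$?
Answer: $\frac{517}{30} \approx 17.233$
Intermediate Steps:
$u = 0$ ($u = \frac{0 \cdot 6}{5} = \frac{1}{5} \cdot 0 = 0$)
$h{\left(C,w \right)} = 6$ ($h{\left(C,w \right)} = -2 + 8 = 6$)
$n = \frac{7}{30}$ ($n = 7 \cdot \frac{1}{30} = \frac{7}{30} \approx 0.23333$)
$b{\left(A,S \right)} = 12$
$k{\left(t,D \right)} = \frac{7}{30} + D + t$ ($k{\left(t,D \right)} = \left(t + D\right) + \frac{7}{30} = \left(D + t\right) + \frac{7}{30} = \frac{7}{30} + D + t$)
$k{\left(d{\left(8,1 \right)},-3 \right)} + b{\left(h{\left(-3,u \right)},Y{\left(9 \right)} \right)} = \left(\frac{7}{30} - 3 + 8\right) + 12 = \frac{157}{30} + 12 = \frac{517}{30}$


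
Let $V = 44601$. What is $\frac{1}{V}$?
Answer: $\frac{1}{44601} \approx 2.2421 \cdot 10^{-5}$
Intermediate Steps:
$\frac{1}{V} = \frac{1}{44601}$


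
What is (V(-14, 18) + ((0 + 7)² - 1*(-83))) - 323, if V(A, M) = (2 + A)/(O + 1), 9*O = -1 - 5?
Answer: -227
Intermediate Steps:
O = -⅔ (O = (-1 - 5)/9 = (⅑)*(-6) = -⅔ ≈ -0.66667)
V(A, M) = 6 + 3*A (V(A, M) = (2 + A)/(-⅔ + 1) = (2 + A)/(⅓) = (2 + A)*3 = 6 + 3*A)
(V(-14, 18) + ((0 + 7)² - 1*(-83))) - 323 = ((6 + 3*(-14)) + ((0 + 7)² - 1*(-83))) - 323 = ((6 - 42) + (7² + 83)) - 323 = (-36 + (49 + 83)) - 323 = (-36 + 132) - 323 = 96 - 323 = -227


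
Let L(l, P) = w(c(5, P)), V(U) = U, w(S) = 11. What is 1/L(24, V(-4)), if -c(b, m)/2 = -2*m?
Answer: 1/11 ≈ 0.090909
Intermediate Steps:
c(b, m) = 4*m (c(b, m) = -(-4)*m = 4*m)
L(l, P) = 11
1/L(24, V(-4)) = 1/11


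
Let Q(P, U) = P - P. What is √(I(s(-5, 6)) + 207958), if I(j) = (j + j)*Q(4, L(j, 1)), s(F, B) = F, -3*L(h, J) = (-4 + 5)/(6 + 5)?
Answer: √207958 ≈ 456.02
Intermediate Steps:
L(h, J) = -1/33 (L(h, J) = -(-4 + 5)/(3*(6 + 5)) = -1/(3*11) = -⅓*1/11 = -1/33)
Q(P, U) = 0
I(j) = 0 (I(j) = (j + j)*0 = (2*j)*0 = 0)
√(I(s(-5, 6)) + 207958) = √(0 + 207958) = √207958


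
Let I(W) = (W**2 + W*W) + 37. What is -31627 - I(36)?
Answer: -34256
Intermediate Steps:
I(W) = 37 + 2*W**2 (I(W) = (W**2 + W**2) + 37 = 2*W**2 + 37 = 37 + 2*W**2)
-31627 - I(36) = -31627 - (37 + 2*36**2) = -31627 - (37 + 2*1296) = -31627 - (37 + 2592) = -31627 - 1*2629 = -31627 - 2629 = -34256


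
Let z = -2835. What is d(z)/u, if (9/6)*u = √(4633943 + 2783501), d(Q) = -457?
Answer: -1371*√1854361/7417444 ≈ -0.25170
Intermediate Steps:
u = 4*√1854361/3 (u = 2*√(4633943 + 2783501)/3 = 2*√7417444/3 = 2*(2*√1854361)/3 = 4*√1854361/3 ≈ 1815.7)
d(z)/u = -457*3*√1854361/7417444 = -1371*√1854361/7417444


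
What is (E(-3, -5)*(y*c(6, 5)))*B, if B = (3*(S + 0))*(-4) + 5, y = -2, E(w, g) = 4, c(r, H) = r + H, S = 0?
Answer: -440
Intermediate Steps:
c(r, H) = H + r
B = 5 (B = (3*(0 + 0))*(-4) + 5 = (3*0)*(-4) + 5 = 0*(-4) + 5 = 0 + 5 = 5)
(E(-3, -5)*(y*c(6, 5)))*B = (4*(-2*(5 + 6)))*5 = (4*(-2*11))*5 = (4*(-22))*5 = -88*5 = -440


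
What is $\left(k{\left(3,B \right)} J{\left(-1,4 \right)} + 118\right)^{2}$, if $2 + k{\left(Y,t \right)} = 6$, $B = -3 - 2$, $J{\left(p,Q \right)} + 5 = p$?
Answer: $8836$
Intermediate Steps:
$J{\left(p,Q \right)} = -5 + p$
$B = -5$
$k{\left(Y,t \right)} = 4$ ($k{\left(Y,t \right)} = -2 + 6 = 4$)
$\left(k{\left(3,B \right)} J{\left(-1,4 \right)} + 118\right)^{2} = \left(4 \left(-5 - 1\right) + 118\right)^{2} = \left(4 \left(-6\right) + 118\right)^{2} = \left(-24 + 118\right)^{2} = 94^{2} = 8836$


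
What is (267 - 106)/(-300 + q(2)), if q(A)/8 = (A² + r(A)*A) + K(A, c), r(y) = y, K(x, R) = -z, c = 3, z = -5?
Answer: -23/28 ≈ -0.82143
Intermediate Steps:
K(x, R) = 5 (K(x, R) = -1*(-5) = 5)
q(A) = 40 + 16*A² (q(A) = 8*((A² + A*A) + 5) = 8*((A² + A²) + 5) = 8*(2*A² + 5) = 8*(5 + 2*A²) = 40 + 16*A²)
(267 - 106)/(-300 + q(2)) = (267 - 106)/(-300 + (40 + 16*2²)) = 161/(-300 + (40 + 16*4)) = 161/(-300 + (40 + 64)) = 161/(-300 + 104) = 161/(-196) = 161*(-1/196) = -23/28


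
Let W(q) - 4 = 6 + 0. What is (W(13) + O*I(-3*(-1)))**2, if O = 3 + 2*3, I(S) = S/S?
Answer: 361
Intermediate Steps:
I(S) = 1
O = 9 (O = 3 + 6 = 9)
W(q) = 10 (W(q) = 4 + (6 + 0) = 4 + 6 = 10)
(W(13) + O*I(-3*(-1)))**2 = (10 + 9*1)**2 = (10 + 9)**2 = 19**2 = 361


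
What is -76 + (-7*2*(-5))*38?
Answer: 2584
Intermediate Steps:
-76 + (-7*2*(-5))*38 = -76 - 14*(-5)*38 = -76 + 70*38 = -76 + 2660 = 2584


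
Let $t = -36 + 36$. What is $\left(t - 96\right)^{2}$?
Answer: $9216$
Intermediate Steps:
$t = 0$
$\left(t - 96\right)^{2} = \left(0 - 96\right)^{2} = \left(-96\right)^{2} = 9216$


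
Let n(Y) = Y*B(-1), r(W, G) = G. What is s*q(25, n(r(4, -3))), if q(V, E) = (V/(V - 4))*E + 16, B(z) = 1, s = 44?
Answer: 3828/7 ≈ 546.86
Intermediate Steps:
n(Y) = Y (n(Y) = Y*1 = Y)
q(V, E) = 16 + E*V/(-4 + V) (q(V, E) = (V/(-4 + V))*E + 16 = E*V/(-4 + V) + 16 = 16 + E*V/(-4 + V))
s*q(25, n(r(4, -3))) = 44*((-64 + 16*25 - 3*25)/(-4 + 25)) = 44*((-64 + 400 - 75)/21) = 44*((1/21)*261) = 44*(87/7) = 3828/7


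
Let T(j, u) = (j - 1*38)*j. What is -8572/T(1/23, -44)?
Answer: 4534588/873 ≈ 5194.3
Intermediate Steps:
T(j, u) = j*(-38 + j) (T(j, u) = (j - 38)*j = (-38 + j)*j = j*(-38 + j))
-8572/T(1/23, -44) = -8572*23/(-38 + 1/23) = -8572/((1/23)*(-873/23)) = -8572/(-873/529) = -8572*(-529/873) = 4534588/873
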